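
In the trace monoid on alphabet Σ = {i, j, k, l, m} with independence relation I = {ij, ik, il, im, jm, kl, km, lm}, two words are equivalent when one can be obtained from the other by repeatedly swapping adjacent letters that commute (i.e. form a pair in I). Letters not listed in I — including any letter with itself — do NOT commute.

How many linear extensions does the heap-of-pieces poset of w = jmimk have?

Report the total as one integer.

#0=j has no predecessor
#1=m has no predecessor
#2=i has no predecessor
#3=m depends on [1:m]
#4=k depends on [0:j]
sources: [0:j, 1:m, 2:i]
N(rest) = Σ N(rest − s) over sources s of rest; N(one piece) = 1:
  size 1 → [2]=1  [3]=1  [4]=1
  size 2 → [0,4]=1  [1,3]=1  [2,3]=2  [2,4]=2  [3,4]=2
  size 3 → [0,2,4]=3  [0,3,4]=3  [1,2,3]=3  [1,3,4]=3  [2,3,4]=6
  first=0(j) contributes 12
  first=1(m) contributes 12
  first=2(i) contributes 6
|[w]| = 30

30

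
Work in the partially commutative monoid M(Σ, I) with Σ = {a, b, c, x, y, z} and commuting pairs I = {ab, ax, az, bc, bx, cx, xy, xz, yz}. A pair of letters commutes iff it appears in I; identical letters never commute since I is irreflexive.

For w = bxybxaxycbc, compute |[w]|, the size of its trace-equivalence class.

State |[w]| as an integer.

#0=b has no predecessor
#1=x has no predecessor
#2=y depends on [0:b]
#3=b depends on [2:y]
#4=x depends on [1:x]
#5=a depends on [2:y]
#6=x depends on [4:x]
#7=y depends on [3:b, 5:a]
#8=c depends on [7:y]
#9=b depends on [7:y]
#10=c depends on [8:c]
sources: [0:b, 1:x]
N(rest) = Σ N(rest − s) over sources s of rest; N(one piece) = 1:
  size 1 → [6]=1  [9]=1  [10]=1
  size 2 → [4,6]=1  [6,9]=2  [6,10]=2  [8,10]=1  [9,10]=2
  size 3 → [1,4,6]=1  [4,6,9]=3  [4,6,10]=3  [6,8,10]=3  [6,9,10]=6  [8,9,10]=3
  size 4 → [1,4,6,9]=4  [1,4,6,10]=4  [4,6,8,10]=6  [4,6,9,10]=12  [6,8,9,10]=12  [7,8,9,10]=3
  size 5 → [1,4,6,8,10]=10  [1,4,6,9,10]=20  [3,7,8,9,10]=3  [4,6,8,9,10]=30  [5,7,8,9,10]=3  [6,7,8,9,10]=15
  size 6 → [1,4,6,8,9,10]=60  [3,5,7,8,9,10]=6  [3,6,7,8,9,10]=18  [4,6,7,8,9,10]=45  [5,6,7,8,9,10]=18
  size 7 → [1,4,6,7,8,9,10]=105  [2,3,5,7,8,9,10]=6  [3,4,6,7,8,9,10]=63  [3,5,6,7,8,9,10]=42  [4,5,6,7,8,9,10]=63
  size 8 → [0,2,3,5,7,8,9,10]=6  [1,3,4,6,7,8,9,10]=168  [1,4,5,6,7,8,9,10]=168  [2,3,5,6,7,8,9,10]=48  [3,4,5,6,7,8,9,10]=168
  size 9 → [0,2,3,5,6,7,8,9,10]=54  [1,3,4,5,6,7,8,9,10]=504  [2,3,4,5,6,7,8,9,10]=216
  first=0(b) contributes 720
  first=1(x) contributes 270
|[w]| = 990

990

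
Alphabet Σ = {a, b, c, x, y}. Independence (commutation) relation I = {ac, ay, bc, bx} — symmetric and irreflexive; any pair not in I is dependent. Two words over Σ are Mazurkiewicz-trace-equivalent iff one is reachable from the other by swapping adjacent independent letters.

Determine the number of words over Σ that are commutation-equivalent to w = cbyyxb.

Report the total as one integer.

drop 0:c onto floor
drop 1:b onto floor
drop 2:y onto {0:c, 1:b}
drop 3:y onto {2:y}
drop 4:x onto {3:y}
drop 5:b onto {3:y}
ground layer = {0:c, 1:b}
drop-orders for the pieces not yet dropped (sum over which currently-grounded one goes next):
  1 to go: {4} 1  {5} 1
  2 to go: {4,5} 2
  3 to go: {3,4,5} 2
  4 to go: {2,3,4,5} 2
  if 0:c drops first: 2 orders
  if 1:b drops first: 2 orders
heap linearizations: 4

4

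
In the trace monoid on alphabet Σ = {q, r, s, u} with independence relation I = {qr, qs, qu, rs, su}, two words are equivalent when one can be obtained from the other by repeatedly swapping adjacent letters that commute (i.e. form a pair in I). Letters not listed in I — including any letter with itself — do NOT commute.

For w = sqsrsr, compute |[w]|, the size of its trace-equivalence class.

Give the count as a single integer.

60

#0=s has no predecessor
#1=q has no predecessor
#2=s depends on [0:s]
#3=r has no predecessor
#4=s depends on [2:s]
#5=r depends on [3:r]
sources: [0:s, 1:q, 3:r]
N(rest) = Σ N(rest − s) over sources s of rest; N(one piece) = 1:
  size 1 → [1]=1  [4]=1  [5]=1
  size 2 → [1,4]=2  [1,5]=2  [2,4]=1  [3,5]=1  [4,5]=2
  size 3 → [0,2,4]=1  [1,2,4]=3  [1,3,5]=3  [1,4,5]=6  [2,4,5]=3  [3,4,5]=3
  size 4 → [0,1,2,4]=4  [0,2,4,5]=4  [1,2,4,5]=12  [1,3,4,5]=12  [2,3,4,5]=6
  first=0(s) contributes 30
  first=1(q) contributes 10
  first=3(r) contributes 20
|[w]| = 60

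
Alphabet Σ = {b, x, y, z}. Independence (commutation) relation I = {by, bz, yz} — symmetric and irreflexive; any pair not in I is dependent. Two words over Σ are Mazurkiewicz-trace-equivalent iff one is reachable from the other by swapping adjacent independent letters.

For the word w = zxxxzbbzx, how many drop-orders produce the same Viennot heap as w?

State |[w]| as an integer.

6

piece 0:z — minimal
piece 1:x rests on {0:z}
piece 2:x rests on {1:x}
piece 3:x rests on {2:x}
piece 4:z rests on {3:x}
piece 5:b rests on {3:x}
piece 6:b rests on {5:b}
piece 7:z rests on {4:z}
piece 8:x rests on {6:b, 7:z}
minimal pieces: {0:z}
ways to finish when only these pieces remain (= sum over removing one remaining piece with nothing left below it):
  1 left: {8}→1
  2 left: {6,8}→1  {7,8}→1
  3 left: {4,7,8}→1  {5,6,8}→1  {6,7,8}→2
  4 left: {4,6,7,8}→3  {5,6,7,8}→3
  5 left: {4,5,6,7,8}→6
  6 left: {3,4,5,6,7,8}→6
  7 left: {2,3,4,5,6,7,8}→6
  placing 0:z first → 6 extensions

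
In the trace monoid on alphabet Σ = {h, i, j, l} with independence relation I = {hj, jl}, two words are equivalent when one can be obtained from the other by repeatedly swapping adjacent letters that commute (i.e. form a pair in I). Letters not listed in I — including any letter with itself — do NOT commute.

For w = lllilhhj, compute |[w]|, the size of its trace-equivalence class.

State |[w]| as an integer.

4

piece 0:l — minimal
piece 1:l rests on {0:l}
piece 2:l rests on {1:l}
piece 3:i rests on {2:l}
piece 4:l rests on {3:i}
piece 5:h rests on {4:l}
piece 6:h rests on {5:h}
piece 7:j rests on {3:i}
minimal pieces: {0:l}
ways to finish when only these pieces remain (= sum over removing one remaining piece with nothing left below it):
  1 left: {6}→1  {7}→1
  2 left: {5,6}→1  {6,7}→2
  3 left: {4,5,6}→1  {5,6,7}→3
  4 left: {4,5,6,7}→4
  5 left: {3,4,5,6,7}→4
  6 left: {2,3,4,5,6,7}→4
  placing 0:l first → 4 extensions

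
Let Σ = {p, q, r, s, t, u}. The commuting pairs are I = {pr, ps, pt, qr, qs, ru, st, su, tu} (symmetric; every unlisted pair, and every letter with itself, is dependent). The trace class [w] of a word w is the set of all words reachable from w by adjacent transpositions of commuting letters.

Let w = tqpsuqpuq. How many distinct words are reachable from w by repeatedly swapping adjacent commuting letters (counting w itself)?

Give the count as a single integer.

0(t) covers ∅
1(q) covers 0:t
2(p) covers 1:q
3(s) covers ∅
4(u) covers 2:p
5(q) covers 4:u
6(p) covers 5:q
7(u) covers 6:p
8(q) covers 7:u
floor of heap: 0:t, 3:s
completions by unplaced set U, small U first (add the entries for U minus each lowest piece of U):
  |U|=1: {3}:1  {8}:1
  |U|=2: {3,8}:2  {7,8}:1
  |U|=3: {3,7,8}:3  {6,7,8}:1
  |U|=4: {3,6,7,8}:4  {5,6,7,8}:1
  |U|=5: {3,5,6,7,8}:5  {4,5,6,7,8}:1
  |U|=6: {2,4,5,6,7,8}:1  {3,4,5,6,7,8}:6
  |U|=7: {1,2,4,5,6,7,8}:1  {2,3,4,5,6,7,8}:7
  start at 0(t): 8
  start at 3(s): 1
sum over floor = 9

9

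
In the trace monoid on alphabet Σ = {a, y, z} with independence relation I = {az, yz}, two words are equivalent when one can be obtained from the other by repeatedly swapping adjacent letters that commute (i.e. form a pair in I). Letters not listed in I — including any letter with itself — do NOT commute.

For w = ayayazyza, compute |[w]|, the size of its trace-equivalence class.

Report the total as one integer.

36

drop 0:a onto floor
drop 1:y onto {0:a}
drop 2:a onto {1:y}
drop 3:y onto {2:a}
drop 4:a onto {3:y}
drop 5:z onto floor
drop 6:y onto {4:a}
drop 7:z onto {5:z}
drop 8:a onto {6:y}
ground layer = {0:a, 5:z}
drop-orders for the pieces not yet dropped (sum over which currently-grounded one goes next):
  1 to go: {7} 1  {8} 1
  2 to go: {5,7} 1  {6,8} 1  {7,8} 2
  3 to go: {4,6,8} 1  {5,7,8} 3  {6,7,8} 3
  4 to go: {3,4,6,8} 1  {4,6,7,8} 4  {5,6,7,8} 6
  5 to go: {2,3,4,6,8} 1  {3,4,6,7,8} 5  {4,5,6,7,8} 10
  6 to go: {1,2,3,4,6,8} 1  {2,3,4,6,7,8} 6  {3,4,5,6,7,8} 15
  7 to go: {0,1,2,3,4,6,8} 1  {1,2,3,4,6,7,8} 7  {2,3,4,5,6,7,8} 21
  if 0:a drops first: 28 orders
  if 5:z drops first: 8 orders
heap linearizations: 36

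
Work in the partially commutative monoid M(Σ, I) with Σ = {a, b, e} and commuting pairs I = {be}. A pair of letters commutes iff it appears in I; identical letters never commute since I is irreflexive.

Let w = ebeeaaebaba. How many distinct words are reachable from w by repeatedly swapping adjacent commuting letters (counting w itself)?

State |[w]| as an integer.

8

piece 0:e — minimal
piece 1:b — minimal
piece 2:e rests on {0:e}
piece 3:e rests on {2:e}
piece 4:a rests on {1:b, 3:e}
piece 5:a rests on {4:a}
piece 6:e rests on {5:a}
piece 7:b rests on {5:a}
piece 8:a rests on {6:e, 7:b}
piece 9:b rests on {8:a}
piece 10:a rests on {9:b}
minimal pieces: {0:e, 1:b}
ways to finish when only these pieces remain (= sum over removing one remaining piece with nothing left below it):
  1 left: {10}→1
  2 left: {9,10}→1
  3 left: {8,9,10}→1
  4 left: {6,8,9,10}→1  {7,8,9,10}→1
  5 left: {6,7,8,9,10}→2
  6 left: {5,6,7,8,9,10}→2
  7 left: {4,5,6,7,8,9,10}→2
  8 left: {1,4,5,6,7,8,9,10}→2  {3,4,5,6,7,8,9,10}→2
  9 left: {1,3,4,5,6,7,8,9,10}→4  {2,3,4,5,6,7,8,9,10}→2
  placing 0:e first → 6 extensions
  placing 1:b first → 2 extensions
total linear extensions = 8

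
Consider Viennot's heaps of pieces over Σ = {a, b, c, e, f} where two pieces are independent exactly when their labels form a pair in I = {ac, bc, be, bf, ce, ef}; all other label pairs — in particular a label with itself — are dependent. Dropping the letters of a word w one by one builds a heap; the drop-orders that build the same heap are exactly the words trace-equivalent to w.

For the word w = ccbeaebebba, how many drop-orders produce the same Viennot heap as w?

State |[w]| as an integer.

1100

0(c) covers ∅
1(c) covers 0:c
2(b) covers ∅
3(e) covers ∅
4(a) covers 2:b, 3:e
5(e) covers 4:a
6(b) covers 4:a
7(e) covers 5:e
8(b) covers 6:b
9(b) covers 8:b
10(a) covers 7:e, 9:b
floor of heap: 0:c, 2:b, 3:e
completions by unplaced set U, small U first (add the entries for U minus each lowest piece of U):
  |U|=1: {1}:1  {10}:1
  |U|=2: {0,1}:1  {1,10}:2  {7,10}:1  {9,10}:1
  |U|=3: {0,1,10}:3  {1,7,10}:3  {1,9,10}:3  {5,7,10}:1  {7,9,10}:2  {8,9,10}:1
  |U|=4: {0,1,7,10}:6  {0,1,9,10}:6  {1,5,7,10}:4  {1,7,9,10}:8  {1,8,9,10}:4  {5,7,9,10}:3  {6,8,9,10}:1  {7,8,9,10}:3
  |U|=5: {0,1,5,7,10}:10  {0,1,7,9,10}:20  {0,1,8,9,10}:10  {1,5,7,9,10}:15  {1,6,8,9,10}:5  {1,7,8,9,10}:15  {5,7,8,9,10}:6  {6,7,8,9,10}:4
  |U|=6: {0,1,5,7,9,10}:45  {0,1,6,8,9,10}:15  {0,1,7,8,9,10}:45  {1,5,7,8,9,10}:36  {1,6,7,8,9,10}:24  {5,6,7,8,9,10}:10
  |U|=7: {0,1,5,7,8,9,10}:126  {0,1,6,7,8,9,10}:84  {1,5,6,7,8,9,10}:70  {4,5,6,7,8,9,10}:10
  |U|=8: {0,1,5,6,7,8,9,10}:280  {1,4,5,6,7,8,9,10}:80  {2,4,5,6,7,8,9,10}:10  {3,4,5,6,7,8,9,10}:10
  |U|=9: {0,1,4,5,6,7,8,9,10}:360  {1,2,4,5,6,7,8,9,10}:90  {1,3,4,5,6,7,8,9,10}:90  {2,3,4,5,6,7,8,9,10}:20
  start at 0(c): 200
  start at 2(b): 450
  start at 3(e): 450
sum over floor = 1100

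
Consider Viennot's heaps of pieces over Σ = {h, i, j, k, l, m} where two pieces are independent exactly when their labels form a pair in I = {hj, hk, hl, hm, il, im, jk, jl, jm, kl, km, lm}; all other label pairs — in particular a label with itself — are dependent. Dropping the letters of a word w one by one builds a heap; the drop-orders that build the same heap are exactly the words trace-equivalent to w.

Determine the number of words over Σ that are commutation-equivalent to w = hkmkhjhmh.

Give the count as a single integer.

3780

drop 0:h onto floor
drop 1:k onto floor
drop 2:m onto floor
drop 3:k onto {1:k}
drop 4:h onto {0:h}
drop 5:j onto floor
drop 6:h onto {4:h}
drop 7:m onto {2:m}
drop 8:h onto {6:h}
ground layer = {0:h, 1:k, 2:m, 5:j}
drop-orders for the pieces not yet dropped (sum over which currently-grounded one goes next):
  1 to go: {3} 1  {5} 1  {7} 1  {8} 1
  2 to go: {1,3} 1  {2,7} 1  {3,5} 2  {3,7} 2  {3,8} 2  {5,7} 2  {5,8} 2  {6,8} 1  {7,8} 2
  3 to go: {1,3,5} 3  {1,3,7} 3  {1,3,8} 3  {2,3,7} 3  {2,5,7} 3  {2,7,8} 3  {3,5,7} 6  {3,5,8} 6  {3,6,8} 3  {3,7,8} 6  {4,6,8} 1  {5,6,8} 3  {5,7,8} 6  {6,7,8} 3
  4 to go: {0,4,6,8} 1  {1,2,3,7} 6  {1,3,5,7} 12  {1,3,5,8} 12  {1,3,6,8} 6  {1,3,7,8} 12  {2,3,5,7} 12  {2,3,7,8} 12  {2,5,7,8} 12  {2,6,7,8} 6  {3,4,6,8} 4  {3,5,6,8} 12  {3,5,7,8} 24  {3,6,7,8} 12  {4,5,6,8} 4  {4,6,7,8} 4  {5,6,7,8} 12
  5 to go: {0,3,4,6,8} 5  {0,4,5,6,8} 5  {0,4,6,7,8} 5  {1,2,3,5,7} 30  {1,2,3,7,8} 30  {1,3,4,6,8} 10  {1,3,5,6,8} 30  {1,3,5,7,8} 60  {1,3,6,7,8} 30  {2,3,5,7,8} 60  {2,3,6,7,8} 30  {2,4,6,7,8} 10  {2,5,6,7,8} 30  {3,4,5,6,8} 20  {3,4,6,7,8} 20  {3,5,6,7,8} 60  {4,5,6,7,8} 20
  6 to go: {0,1,3,4,6,8} 15  {0,2,4,6,7,8} 15  {0,3,4,5,6,8} 30  {0,3,4,6,7,8} 30  {0,4,5,6,7,8} 30  {1,2,3,5,7,8} 180  {1,2,3,6,7,8} 90  {1,3,4,5,6,8} 60  {1,3,4,6,7,8} 60  {1,3,5,6,7,8} 180  {2,3,4,6,7,8} 60  {2,3,5,6,7,8} 180  {2,4,5,6,7,8} 60  {3,4,5,6,7,8} 120
  7 to go: {0,1,3,4,5,6,8} 105  {0,1,3,4,6,7,8} 105  {0,2,3,4,6,7,8} 105  {0,2,4,5,6,7,8} 105  {0,3,4,5,6,7,8} 210  {1,2,3,4,6,7,8} 210  {1,2,3,5,6,7,8} 630  {1,3,4,5,6,7,8} 420  {2,3,4,5,6,7,8} 420
  if 0:h drops first: 1680 orders
  if 1:k drops first: 840 orders
  if 2:m drops first: 840 orders
  if 5:j drops first: 420 orders
heap linearizations: 3780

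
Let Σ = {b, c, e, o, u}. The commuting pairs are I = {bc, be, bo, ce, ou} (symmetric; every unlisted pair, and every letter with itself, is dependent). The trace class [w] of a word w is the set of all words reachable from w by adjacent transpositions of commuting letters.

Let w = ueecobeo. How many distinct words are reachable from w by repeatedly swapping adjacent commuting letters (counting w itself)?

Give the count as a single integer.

21

piece 0:u — minimal
piece 1:e rests on {0:u}
piece 2:e rests on {1:e}
piece 3:c rests on {0:u}
piece 4:o rests on {2:e, 3:c}
piece 5:b rests on {0:u}
piece 6:e rests on {4:o}
piece 7:o rests on {6:e}
minimal pieces: {0:u}
ways to finish when only these pieces remain (= sum over removing one remaining piece with nothing left below it):
  1 left: {5}→1  {7}→1
  2 left: {5,7}→2  {6,7}→1
  3 left: {4,6,7}→1  {5,6,7}→3
  4 left: {2,4,6,7}→1  {3,4,6,7}→1  {4,5,6,7}→4
  5 left: {1,2,4,6,7}→1  {2,3,4,6,7}→2  {2,4,5,6,7}→5  {3,4,5,6,7}→5
  6 left: {1,2,3,4,6,7}→3  {1,2,4,5,6,7}→6  {2,3,4,5,6,7}→12
  placing 0:u first → 21 extensions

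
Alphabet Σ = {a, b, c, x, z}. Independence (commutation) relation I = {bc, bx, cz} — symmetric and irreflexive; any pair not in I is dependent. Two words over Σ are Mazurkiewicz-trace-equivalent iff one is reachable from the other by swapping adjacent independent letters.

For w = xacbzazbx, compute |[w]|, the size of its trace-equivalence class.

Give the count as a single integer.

6

#0=x has no predecessor
#1=a depends on [0:x]
#2=c depends on [1:a]
#3=b depends on [1:a]
#4=z depends on [3:b]
#5=a depends on [2:c, 4:z]
#6=z depends on [5:a]
#7=b depends on [6:z]
#8=x depends on [6:z]
sources: [0:x]
N(rest) = Σ N(rest − s) over sources s of rest; N(one piece) = 1:
  size 1 → [7]=1  [8]=1
  size 2 → [7,8]=2
  size 3 → [6,7,8]=2
  size 4 → [5,6,7,8]=2
  size 5 → [2,5,6,7,8]=2  [4,5,6,7,8]=2
  size 6 → [2,4,5,6,7,8]=4  [3,4,5,6,7,8]=2
  size 7 → [2,3,4,5,6,7,8]=6
  first=0(x) contributes 6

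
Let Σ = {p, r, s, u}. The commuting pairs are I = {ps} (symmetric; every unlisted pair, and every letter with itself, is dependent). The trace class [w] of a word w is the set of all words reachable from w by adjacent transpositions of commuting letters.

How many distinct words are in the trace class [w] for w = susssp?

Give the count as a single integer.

4

#0=s has no predecessor
#1=u depends on [0:s]
#2=s depends on [1:u]
#3=s depends on [2:s]
#4=s depends on [3:s]
#5=p depends on [1:u]
sources: [0:s]
N(rest) = Σ N(rest − s) over sources s of rest; N(one piece) = 1:
  size 1 → [4]=1  [5]=1
  size 2 → [3,4]=1  [4,5]=2
  size 3 → [2,3,4]=1  [3,4,5]=3
  size 4 → [2,3,4,5]=4
  first=0(s) contributes 4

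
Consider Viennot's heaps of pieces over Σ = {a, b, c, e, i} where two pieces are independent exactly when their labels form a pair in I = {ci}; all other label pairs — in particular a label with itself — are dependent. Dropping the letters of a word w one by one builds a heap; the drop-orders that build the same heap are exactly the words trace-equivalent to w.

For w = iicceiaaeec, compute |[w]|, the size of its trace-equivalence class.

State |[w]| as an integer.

piece 0:i — minimal
piece 1:i rests on {0:i}
piece 2:c — minimal
piece 3:c rests on {2:c}
piece 4:e rests on {1:i, 3:c}
piece 5:i rests on {4:e}
piece 6:a rests on {5:i}
piece 7:a rests on {6:a}
piece 8:e rests on {7:a}
piece 9:e rests on {8:e}
piece 10:c rests on {9:e}
minimal pieces: {0:i, 2:c}
ways to finish when only these pieces remain (= sum over removing one remaining piece with nothing left below it):
  1 left: {10}→1
  2 left: {9,10}→1
  3 left: {8,9,10}→1
  4 left: {7,8,9,10}→1
  5 left: {6,7,8,9,10}→1
  6 left: {5,6,7,8,9,10}→1
  7 left: {4,5,6,7,8,9,10}→1
  8 left: {1,4,5,6,7,8,9,10}→1  {3,4,5,6,7,8,9,10}→1
  9 left: {0,1,4,5,6,7,8,9,10}→1  {1,3,4,5,6,7,8,9,10}→2  {2,3,4,5,6,7,8,9,10}→1
  placing 0:i first → 3 extensions
  placing 2:c first → 3 extensions
total linear extensions = 6

6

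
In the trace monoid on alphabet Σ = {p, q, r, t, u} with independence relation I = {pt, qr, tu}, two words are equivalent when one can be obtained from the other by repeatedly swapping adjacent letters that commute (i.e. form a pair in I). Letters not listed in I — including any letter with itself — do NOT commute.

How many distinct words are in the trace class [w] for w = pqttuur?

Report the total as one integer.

0(p) covers ∅
1(q) covers 0:p
2(t) covers 1:q
3(t) covers 2:t
4(u) covers 1:q
5(u) covers 4:u
6(r) covers 3:t, 5:u
floor of heap: 0:p
completions by unplaced set U, small U first (add the entries for U minus each lowest piece of U):
  |U|=1: {6}:1
  |U|=2: {3,6}:1  {5,6}:1
  |U|=3: {2,3,6}:1  {3,5,6}:2  {4,5,6}:1
  |U|=4: {2,3,5,6}:3  {3,4,5,6}:3
  |U|=5: {2,3,4,5,6}:6
  start at 0(p): 6

6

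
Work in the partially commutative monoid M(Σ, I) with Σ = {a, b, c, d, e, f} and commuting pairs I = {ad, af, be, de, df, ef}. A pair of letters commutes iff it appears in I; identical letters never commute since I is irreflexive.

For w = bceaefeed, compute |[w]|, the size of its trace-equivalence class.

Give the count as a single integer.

42

piece 0:b — minimal
piece 1:c rests on {0:b}
piece 2:e rests on {1:c}
piece 3:a rests on {2:e}
piece 4:e rests on {3:a}
piece 5:f rests on {1:c}
piece 6:e rests on {4:e}
piece 7:e rests on {6:e}
piece 8:d rests on {1:c}
minimal pieces: {0:b}
ways to finish when only these pieces remain (= sum over removing one remaining piece with nothing left below it):
  1 left: {5}→1  {7}→1  {8}→1
  2 left: {5,7}→2  {5,8}→2  {6,7}→1  {7,8}→2
  3 left: {4,6,7}→1  {5,6,7}→3  {5,7,8}→6  {6,7,8}→3
  4 left: {3,4,6,7}→1  {4,5,6,7}→4  {4,6,7,8}→4  {5,6,7,8}→12
  5 left: {2,3,4,6,7}→1  {3,4,5,6,7}→5  {3,4,6,7,8}→5  {4,5,6,7,8}→20
  6 left: {2,3,4,5,6,7}→6  {2,3,4,6,7,8}→6  {3,4,5,6,7,8}→30
  7 left: {2,3,4,5,6,7,8}→42
  placing 0:b first → 42 extensions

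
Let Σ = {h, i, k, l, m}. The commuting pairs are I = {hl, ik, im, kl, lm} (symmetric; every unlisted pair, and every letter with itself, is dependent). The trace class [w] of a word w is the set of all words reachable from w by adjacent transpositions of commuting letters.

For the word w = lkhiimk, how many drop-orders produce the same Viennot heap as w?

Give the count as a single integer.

22

drop 0:l onto floor
drop 1:k onto floor
drop 2:h onto {1:k}
drop 3:i onto {0:l, 2:h}
drop 4:i onto {3:i}
drop 5:m onto {2:h}
drop 6:k onto {5:m}
ground layer = {0:l, 1:k}
drop-orders for the pieces not yet dropped (sum over which currently-grounded one goes next):
  1 to go: {4} 1  {6} 1
  2 to go: {3,4} 1  {4,6} 2  {5,6} 1
  3 to go: {0,3,4} 1  {3,4,6} 3  {4,5,6} 3
  4 to go: {0,3,4,6} 4  {3,4,5,6} 6
  5 to go: {0,3,4,5,6} 10  {2,3,4,5,6} 6
  if 0:l drops first: 6 orders
  if 1:k drops first: 16 orders
heap linearizations: 22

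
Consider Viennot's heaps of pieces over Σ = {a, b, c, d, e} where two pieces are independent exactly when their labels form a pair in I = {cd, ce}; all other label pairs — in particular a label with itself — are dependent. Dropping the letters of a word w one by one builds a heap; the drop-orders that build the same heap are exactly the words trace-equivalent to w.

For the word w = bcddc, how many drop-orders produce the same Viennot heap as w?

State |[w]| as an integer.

piece 0:b — minimal
piece 1:c rests on {0:b}
piece 2:d rests on {0:b}
piece 3:d rests on {2:d}
piece 4:c rests on {1:c}
minimal pieces: {0:b}
ways to finish when only these pieces remain (= sum over removing one remaining piece with nothing left below it):
  1 left: {3}→1  {4}→1
  2 left: {1,4}→1  {2,3}→1  {3,4}→2
  3 left: {1,3,4}→3  {2,3,4}→3
  placing 0:b first → 6 extensions

6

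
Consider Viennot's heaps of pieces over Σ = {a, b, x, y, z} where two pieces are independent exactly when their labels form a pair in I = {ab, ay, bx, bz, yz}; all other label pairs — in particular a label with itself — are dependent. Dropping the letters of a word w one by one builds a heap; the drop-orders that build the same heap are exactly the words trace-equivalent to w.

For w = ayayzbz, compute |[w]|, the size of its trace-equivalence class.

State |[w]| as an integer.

35

piece 0:a — minimal
piece 1:y — minimal
piece 2:a rests on {0:a}
piece 3:y rests on {1:y}
piece 4:z rests on {2:a}
piece 5:b rests on {3:y}
piece 6:z rests on {4:z}
minimal pieces: {0:a, 1:y}
ways to finish when only these pieces remain (= sum over removing one remaining piece with nothing left below it):
  1 left: {5}→1  {6}→1
  2 left: {3,5}→1  {4,6}→1  {5,6}→2
  3 left: {1,3,5}→1  {2,4,6}→1  {3,5,6}→3  {4,5,6}→3
  4 left: {0,2,4,6}→1  {1,3,5,6}→4  {2,4,5,6}→4  {3,4,5,6}→6
  5 left: {0,2,4,5,6}→5  {1,3,4,5,6}→10  {2,3,4,5,6}→10
  placing 0:a first → 20 extensions
  placing 1:y first → 15 extensions
total linear extensions = 35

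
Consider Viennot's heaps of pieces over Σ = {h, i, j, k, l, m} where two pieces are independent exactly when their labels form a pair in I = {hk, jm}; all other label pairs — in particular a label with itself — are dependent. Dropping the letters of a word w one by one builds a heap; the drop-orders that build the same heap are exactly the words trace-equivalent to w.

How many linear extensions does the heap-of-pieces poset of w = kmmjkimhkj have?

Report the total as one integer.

drop 0:k onto floor
drop 1:m onto {0:k}
drop 2:m onto {1:m}
drop 3:j onto {0:k}
drop 4:k onto {2:m, 3:j}
drop 5:i onto {4:k}
drop 6:m onto {5:i}
drop 7:h onto {6:m}
drop 8:k onto {6:m}
drop 9:j onto {7:h, 8:k}
ground layer = {0:k}
drop-orders for the pieces not yet dropped (sum over which currently-grounded one goes next):
  1 to go: {9} 1
  2 to go: {7,9} 1  {8,9} 1
  3 to go: {7,8,9} 2
  4 to go: {6,7,8,9} 2
  5 to go: {5,6,7,8,9} 2
  6 to go: {4,5,6,7,8,9} 2
  7 to go: {2,4,5,6,7,8,9} 2  {3,4,5,6,7,8,9} 2
  8 to go: {1,2,4,5,6,7,8,9} 2  {2,3,4,5,6,7,8,9} 4
  if 0:k drops first: 6 orders

6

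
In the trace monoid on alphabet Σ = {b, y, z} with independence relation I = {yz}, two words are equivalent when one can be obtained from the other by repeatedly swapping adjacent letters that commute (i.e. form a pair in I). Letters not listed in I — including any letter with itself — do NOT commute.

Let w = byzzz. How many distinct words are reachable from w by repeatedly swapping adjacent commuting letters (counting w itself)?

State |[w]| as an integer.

4

#0=b has no predecessor
#1=y depends on [0:b]
#2=z depends on [0:b]
#3=z depends on [2:z]
#4=z depends on [3:z]
sources: [0:b]
N(rest) = Σ N(rest − s) over sources s of rest; N(one piece) = 1:
  size 1 → [1]=1  [4]=1
  size 2 → [1,4]=2  [3,4]=1
  size 3 → [1,3,4]=3  [2,3,4]=1
  first=0(b) contributes 4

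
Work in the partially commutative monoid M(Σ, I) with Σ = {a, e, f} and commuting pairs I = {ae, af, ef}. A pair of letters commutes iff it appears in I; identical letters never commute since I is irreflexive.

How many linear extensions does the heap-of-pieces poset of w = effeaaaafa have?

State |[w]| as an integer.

2520

drop 0:e onto floor
drop 1:f onto floor
drop 2:f onto {1:f}
drop 3:e onto {0:e}
drop 4:a onto floor
drop 5:a onto {4:a}
drop 6:a onto {5:a}
drop 7:a onto {6:a}
drop 8:f onto {2:f}
drop 9:a onto {7:a}
ground layer = {0:e, 1:f, 4:a}
drop-orders for the pieces not yet dropped (sum over which currently-grounded one goes next):
  1 to go: {3} 1  {8} 1  {9} 1
  2 to go: {0,3} 1  {2,8} 1  {3,8} 2  {3,9} 2  {7,9} 1  {8,9} 2
  3 to go: {0,3,8} 3  {0,3,9} 3  {1,2,8} 1  {2,3,8} 3  {2,8,9} 3  {3,7,9} 3  {3,8,9} 6  {6,7,9} 1  {7,8,9} 3
  4 to go: {0,2,3,8} 6  {0,3,7,9} 6  {0,3,8,9} 12  {1,2,3,8} 4  {1,2,8,9} 4  {2,3,8,9} 12  {2,7,8,9} 6  {3,6,7,9} 4  {3,7,8,9} 12  {5,6,7,9} 1  {6,7,8,9} 4
  5 to go: {0,1,2,3,8} 10  {0,2,3,8,9} 30  {0,3,6,7,9} 10  {0,3,7,8,9} 30  {1,2,3,8,9} 20  {1,2,7,8,9} 10  {2,3,7,8,9} 30  {2,6,7,8,9} 10  {3,5,6,7,9} 5  {3,6,7,8,9} 20  {4,5,6,7,9} 1  {5,6,7,8,9} 5
  6 to go: {0,1,2,3,8,9} 60  {0,2,3,7,8,9} 90  {0,3,5,6,7,9} 15  {0,3,6,7,8,9} 60  {1,2,3,7,8,9} 60  {1,2,6,7,8,9} 20  {2,3,6,7,8,9} 60  {2,5,6,7,8,9} 15  {3,4,5,6,7,9} 6  {3,5,6,7,8,9} 30  {4,5,6,7,8,9} 6
  7 to go: {0,1,2,3,7,8,9} 210  {0,2,3,6,7,8,9} 210  {0,3,4,5,6,7,9} 21  {0,3,5,6,7,8,9} 105  {1,2,3,6,7,8,9} 140  {1,2,5,6,7,8,9} 35  {2,3,5,6,7,8,9} 105  {2,4,5,6,7,8,9} 21  {3,4,5,6,7,8,9} 42
  8 to go: {0,1,2,3,6,7,8,9} 560  {0,2,3,5,6,7,8,9} 420  {0,3,4,5,6,7,8,9} 168  {1,2,3,5,6,7,8,9} 280  {1,2,4,5,6,7,8,9} 56  {2,3,4,5,6,7,8,9} 168
  if 0:e drops first: 504 orders
  if 1:f drops first: 756 orders
  if 4:a drops first: 1260 orders
heap linearizations: 2520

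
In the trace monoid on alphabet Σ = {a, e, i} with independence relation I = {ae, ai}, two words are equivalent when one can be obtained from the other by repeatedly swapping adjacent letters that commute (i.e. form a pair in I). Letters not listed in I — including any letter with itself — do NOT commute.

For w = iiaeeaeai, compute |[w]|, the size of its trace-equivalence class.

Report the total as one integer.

84

drop 0:i onto floor
drop 1:i onto {0:i}
drop 2:a onto floor
drop 3:e onto {1:i}
drop 4:e onto {3:e}
drop 5:a onto {2:a}
drop 6:e onto {4:e}
drop 7:a onto {5:a}
drop 8:i onto {6:e}
ground layer = {0:i, 2:a}
drop-orders for the pieces not yet dropped (sum over which currently-grounded one goes next):
  1 to go: {7} 1  {8} 1
  2 to go: {5,7} 1  {6,8} 1  {7,8} 2
  3 to go: {2,5,7} 1  {4,6,8} 1  {5,7,8} 3  {6,7,8} 3
  4 to go: {2,5,7,8} 4  {3,4,6,8} 1  {4,6,7,8} 4  {5,6,7,8} 6
  5 to go: {1,3,4,6,8} 1  {2,5,6,7,8} 10  {3,4,6,7,8} 5  {4,5,6,7,8} 10
  6 to go: {0,1,3,4,6,8} 1  {1,3,4,6,7,8} 6  {2,4,5,6,7,8} 20  {3,4,5,6,7,8} 15
  7 to go: {0,1,3,4,6,7,8} 7  {1,3,4,5,6,7,8} 21  {2,3,4,5,6,7,8} 35
  if 0:i drops first: 56 orders
  if 2:a drops first: 28 orders
heap linearizations: 84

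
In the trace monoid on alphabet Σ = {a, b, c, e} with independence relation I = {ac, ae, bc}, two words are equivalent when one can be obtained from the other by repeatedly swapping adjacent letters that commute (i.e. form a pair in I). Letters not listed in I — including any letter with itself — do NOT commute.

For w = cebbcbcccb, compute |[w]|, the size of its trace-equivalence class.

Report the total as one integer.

70

piece 0:c — minimal
piece 1:e rests on {0:c}
piece 2:b rests on {1:e}
piece 3:b rests on {2:b}
piece 4:c rests on {1:e}
piece 5:b rests on {3:b}
piece 6:c rests on {4:c}
piece 7:c rests on {6:c}
piece 8:c rests on {7:c}
piece 9:b rests on {5:b}
minimal pieces: {0:c}
ways to finish when only these pieces remain (= sum over removing one remaining piece with nothing left below it):
  1 left: {8}→1  {9}→1
  2 left: {5,9}→1  {7,8}→1  {8,9}→2
  3 left: {3,5,9}→1  {5,8,9}→3  {6,7,8}→1  {7,8,9}→3
  4 left: {2,3,5,9}→1  {3,5,8,9}→4  {4,6,7,8}→1  {5,7,8,9}→6  {6,7,8,9}→4
  5 left: {2,3,5,8,9}→5  {3,5,7,8,9}→10  {4,6,7,8,9}→5  {5,6,7,8,9}→10
  6 left: {2,3,5,7,8,9}→15  {3,5,6,7,8,9}→20  {4,5,6,7,8,9}→15
  7 left: {2,3,5,6,7,8,9}→35  {3,4,5,6,7,8,9}→35
  8 left: {2,3,4,5,6,7,8,9}→70
  placing 0:c first → 70 extensions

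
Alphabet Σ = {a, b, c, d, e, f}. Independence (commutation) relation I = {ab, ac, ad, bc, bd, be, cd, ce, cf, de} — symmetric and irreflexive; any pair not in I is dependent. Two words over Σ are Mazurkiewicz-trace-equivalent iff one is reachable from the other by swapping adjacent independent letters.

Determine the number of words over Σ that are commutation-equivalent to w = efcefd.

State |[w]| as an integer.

drop 0:e onto floor
drop 1:f onto {0:e}
drop 2:c onto floor
drop 3:e onto {1:f}
drop 4:f onto {3:e}
drop 5:d onto {4:f}
ground layer = {0:e, 2:c}
drop-orders for the pieces not yet dropped (sum over which currently-grounded one goes next):
  1 to go: {2} 1  {5} 1
  2 to go: {2,5} 2  {4,5} 1
  3 to go: {2,4,5} 3  {3,4,5} 1
  4 to go: {1,3,4,5} 1  {2,3,4,5} 4
  if 0:e drops first: 5 orders
  if 2:c drops first: 1 orders
heap linearizations: 6

6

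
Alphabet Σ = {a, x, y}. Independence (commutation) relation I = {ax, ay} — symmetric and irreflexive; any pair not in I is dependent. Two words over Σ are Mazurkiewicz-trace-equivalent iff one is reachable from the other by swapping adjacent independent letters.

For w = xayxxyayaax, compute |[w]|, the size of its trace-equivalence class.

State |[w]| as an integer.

330

piece 0:x — minimal
piece 1:a — minimal
piece 2:y rests on {0:x}
piece 3:x rests on {2:y}
piece 4:x rests on {3:x}
piece 5:y rests on {4:x}
piece 6:a rests on {1:a}
piece 7:y rests on {5:y}
piece 8:a rests on {6:a}
piece 9:a rests on {8:a}
piece 10:x rests on {7:y}
minimal pieces: {0:x, 1:a}
ways to finish when only these pieces remain (= sum over removing one remaining piece with nothing left below it):
  1 left: {9}→1  {10}→1
  2 left: {7,10}→1  {8,9}→1  {9,10}→2
  3 left: {5,7,10}→1  {6,8,9}→1  {7,9,10}→3  {8,9,10}→3
  4 left: {1,6,8,9}→1  {4,5,7,10}→1  {5,7,9,10}→4  {6,8,9,10}→4  {7,8,9,10}→6
  5 left: {1,6,8,9,10}→5  {3,4,5,7,10}→1  {4,5,7,9,10}→5  {5,7,8,9,10}→10  {6,7,8,9,10}→10
  6 left: {1,6,7,8,9,10}→15  {2,3,4,5,7,10}→1  {3,4,5,7,9,10}→6  {4,5,7,8,9,10}→15  {5,6,7,8,9,10}→20
  7 left: {0,2,3,4,5,7,10}→1  {1,5,6,7,8,9,10}→35  {2,3,4,5,7,9,10}→7  {3,4,5,7,8,9,10}→21  {4,5,6,7,8,9,10}→35
  8 left: {0,2,3,4,5,7,9,10}→8  {1,4,5,6,7,8,9,10}→70  {2,3,4,5,7,8,9,10}→28  {3,4,5,6,7,8,9,10}→56
  9 left: {0,2,3,4,5,7,8,9,10}→36  {1,3,4,5,6,7,8,9,10}→126  {2,3,4,5,6,7,8,9,10}→84
  placing 0:x first → 210 extensions
  placing 1:a first → 120 extensions
total linear extensions = 330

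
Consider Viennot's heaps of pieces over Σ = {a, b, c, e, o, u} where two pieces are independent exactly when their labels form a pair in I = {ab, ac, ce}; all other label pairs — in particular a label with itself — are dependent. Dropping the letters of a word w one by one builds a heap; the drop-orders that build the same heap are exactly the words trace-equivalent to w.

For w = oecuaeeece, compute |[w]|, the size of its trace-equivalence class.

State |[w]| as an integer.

piece 0:o — minimal
piece 1:e rests on {0:o}
piece 2:c rests on {0:o}
piece 3:u rests on {1:e, 2:c}
piece 4:a rests on {3:u}
piece 5:e rests on {4:a}
piece 6:e rests on {5:e}
piece 7:e rests on {6:e}
piece 8:c rests on {3:u}
piece 9:e rests on {7:e}
minimal pieces: {0:o}
ways to finish when only these pieces remain (= sum over removing one remaining piece with nothing left below it):
  1 left: {8}→1  {9}→1
  2 left: {7,9}→1  {8,9}→2
  3 left: {6,7,9}→1  {7,8,9}→3
  4 left: {5,6,7,9}→1  {6,7,8,9}→4
  5 left: {4,5,6,7,9}→1  {5,6,7,8,9}→5
  6 left: {4,5,6,7,8,9}→6
  7 left: {3,4,5,6,7,8,9}→6
  8 left: {1,3,4,5,6,7,8,9}→6  {2,3,4,5,6,7,8,9}→6
  placing 0:o first → 12 extensions

12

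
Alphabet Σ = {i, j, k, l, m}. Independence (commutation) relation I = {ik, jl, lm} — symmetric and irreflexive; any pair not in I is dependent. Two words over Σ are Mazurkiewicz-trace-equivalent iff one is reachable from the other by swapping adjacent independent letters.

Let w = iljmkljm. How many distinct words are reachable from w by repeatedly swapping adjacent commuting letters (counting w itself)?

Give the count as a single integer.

9

drop 0:i onto floor
drop 1:l onto {0:i}
drop 2:j onto {0:i}
drop 3:m onto {2:j}
drop 4:k onto {1:l, 3:m}
drop 5:l onto {4:k}
drop 6:j onto {4:k}
drop 7:m onto {6:j}
ground layer = {0:i}
drop-orders for the pieces not yet dropped (sum over which currently-grounded one goes next):
  1 to go: {5} 1  {7} 1
  2 to go: {5,7} 2  {6,7} 1
  3 to go: {5,6,7} 3
  4 to go: {4,5,6,7} 3
  5 to go: {1,4,5,6,7} 3  {3,4,5,6,7} 3
  6 to go: {1,3,4,5,6,7} 6  {2,3,4,5,6,7} 3
  if 0:i drops first: 9 orders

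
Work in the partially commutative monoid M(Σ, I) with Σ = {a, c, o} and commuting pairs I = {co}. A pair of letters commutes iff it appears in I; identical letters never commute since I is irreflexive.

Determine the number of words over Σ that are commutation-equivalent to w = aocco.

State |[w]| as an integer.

6

0(a) covers ∅
1(o) covers 0:a
2(c) covers 0:a
3(c) covers 2:c
4(o) covers 1:o
floor of heap: 0:a
completions by unplaced set U, small U first (add the entries for U minus each lowest piece of U):
  |U|=1: {3}:1  {4}:1
  |U|=2: {1,4}:1  {2,3}:1  {3,4}:2
  |U|=3: {1,3,4}:3  {2,3,4}:3
  start at 0(a): 6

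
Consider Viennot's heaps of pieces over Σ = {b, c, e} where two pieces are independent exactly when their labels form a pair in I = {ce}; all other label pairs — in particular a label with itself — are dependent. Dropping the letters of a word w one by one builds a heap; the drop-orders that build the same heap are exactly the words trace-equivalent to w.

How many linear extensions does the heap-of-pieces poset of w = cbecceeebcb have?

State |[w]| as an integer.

15

0(c) covers ∅
1(b) covers 0:c
2(e) covers 1:b
3(c) covers 1:b
4(c) covers 3:c
5(e) covers 2:e
6(e) covers 5:e
7(e) covers 6:e
8(b) covers 4:c, 7:e
9(c) covers 8:b
10(b) covers 9:c
floor of heap: 0:c
completions by unplaced set U, small U first (add the entries for U minus each lowest piece of U):
  |U|=1: {10}:1
  |U|=2: {9,10}:1
  |U|=3: {8,9,10}:1
  |U|=4: {4,8,9,10}:1  {7,8,9,10}:1
  |U|=5: {3,4,8,9,10}:1  {4,7,8,9,10}:2  {6,7,8,9,10}:1
  |U|=6: {3,4,7,8,9,10}:3  {4,6,7,8,9,10}:3  {5,6,7,8,9,10}:1
  |U|=7: {2,5,6,7,8,9,10}:1  {3,4,6,7,8,9,10}:6  {4,5,6,7,8,9,10}:4
  |U|=8: {2,4,5,6,7,8,9,10}:5  {3,4,5,6,7,8,9,10}:10
  |U|=9: {2,3,4,5,6,7,8,9,10}:15
  start at 0(c): 15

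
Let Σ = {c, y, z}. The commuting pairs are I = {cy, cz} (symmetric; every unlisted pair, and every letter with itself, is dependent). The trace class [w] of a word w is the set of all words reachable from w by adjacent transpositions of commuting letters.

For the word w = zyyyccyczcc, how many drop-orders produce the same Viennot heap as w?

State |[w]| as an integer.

piece 0:z — minimal
piece 1:y rests on {0:z}
piece 2:y rests on {1:y}
piece 3:y rests on {2:y}
piece 4:c — minimal
piece 5:c rests on {4:c}
piece 6:y rests on {3:y}
piece 7:c rests on {5:c}
piece 8:z rests on {6:y}
piece 9:c rests on {7:c}
piece 10:c rests on {9:c}
minimal pieces: {0:z, 4:c}
ways to finish when only these pieces remain (= sum over removing one remaining piece with nothing left below it):
  1 left: {8}→1  {10}→1
  2 left: {6,8}→1  {8,10}→2  {9,10}→1
  3 left: {3,6,8}→1  {6,8,10}→3  {7,9,10}→1  {8,9,10}→3
  4 left: {2,3,6,8}→1  {3,6,8,10}→4  {5,7,9,10}→1  {6,8,9,10}→6  {7,8,9,10}→4
  5 left: {1,2,3,6,8}→1  {2,3,6,8,10}→5  {3,6,8,9,10}→10  {4,5,7,9,10}→1  {5,7,8,9,10}→5  {6,7,8,9,10}→10
  6 left: {0,1,2,3,6,8}→1  {1,2,3,6,8,10}→6  {2,3,6,8,9,10}→15  {3,6,7,8,9,10}→20  {4,5,7,8,9,10}→6  {5,6,7,8,9,10}→15
  7 left: {0,1,2,3,6,8,10}→7  {1,2,3,6,8,9,10}→21  {2,3,6,7,8,9,10}→35  {3,5,6,7,8,9,10}→35  {4,5,6,7,8,9,10}→21
  8 left: {0,1,2,3,6,8,9,10}→28  {1,2,3,6,7,8,9,10}→56  {2,3,5,6,7,8,9,10}→70  {3,4,5,6,7,8,9,10}→56
  9 left: {0,1,2,3,6,7,8,9,10}→84  {1,2,3,5,6,7,8,9,10}→126  {2,3,4,5,6,7,8,9,10}→126
  placing 0:z first → 252 extensions
  placing 4:c first → 210 extensions
total linear extensions = 462

462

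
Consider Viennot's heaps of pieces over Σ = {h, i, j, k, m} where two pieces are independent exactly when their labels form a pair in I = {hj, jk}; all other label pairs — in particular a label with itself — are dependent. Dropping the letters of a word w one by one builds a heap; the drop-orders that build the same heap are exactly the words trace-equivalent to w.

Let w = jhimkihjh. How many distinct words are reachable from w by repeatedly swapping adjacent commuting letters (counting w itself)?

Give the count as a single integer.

6

0(j) covers ∅
1(h) covers ∅
2(i) covers 0:j, 1:h
3(m) covers 2:i
4(k) covers 3:m
5(i) covers 4:k
6(h) covers 5:i
7(j) covers 5:i
8(h) covers 6:h
floor of heap: 0:j, 1:h
completions by unplaced set U, small U first (add the entries for U minus each lowest piece of U):
  |U|=1: {7}:1  {8}:1
  |U|=2: {6,8}:1  {7,8}:2
  |U|=3: {6,7,8}:3
  |U|=4: {5,6,7,8}:3
  |U|=5: {4,5,6,7,8}:3
  |U|=6: {3,4,5,6,7,8}:3
  |U|=7: {2,3,4,5,6,7,8}:3
  start at 0(j): 3
  start at 1(h): 3
sum over floor = 6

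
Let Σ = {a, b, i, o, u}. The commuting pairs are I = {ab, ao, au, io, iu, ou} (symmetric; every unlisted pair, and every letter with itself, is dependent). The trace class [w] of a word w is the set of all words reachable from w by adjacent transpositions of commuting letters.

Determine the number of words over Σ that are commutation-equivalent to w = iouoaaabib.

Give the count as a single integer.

drop 0:i onto floor
drop 1:o onto floor
drop 2:u onto floor
drop 3:o onto {1:o}
drop 4:a onto {0:i}
drop 5:a onto {4:a}
drop 6:a onto {5:a}
drop 7:b onto {0:i, 2:u, 3:o}
drop 8:i onto {6:a, 7:b}
drop 9:b onto {8:i}
ground layer = {0:i, 1:o, 2:u}
drop-orders for the pieces not yet dropped (sum over which currently-grounded one goes next):
  1 to go: {9} 1
  2 to go: {8,9} 1
  3 to go: {6,8,9} 1  {7,8,9} 1
  4 to go: {2,7,8,9} 1  {3,7,8,9} 1  {5,6,8,9} 1  {6,7,8,9} 2
  5 to go: {1,3,7,8,9} 1  {2,3,7,8,9} 2  {2,6,7,8,9} 3  {3,6,7,8,9} 3  {4,5,6,8,9} 1  {5,6,7,8,9} 3
  6 to go: {1,2,3,7,8,9} 3  {1,3,6,7,8,9} 4  {2,3,6,7,8,9} 8  {2,5,6,7,8,9} 6  {3,5,6,7,8,9} 6  {4,5,6,7,8,9} 4
  7 to go: {0,4,5,6,7,8,9} 4  {1,2,3,6,7,8,9} 15  {1,3,5,6,7,8,9} 10  {2,3,5,6,7,8,9} 20  {2,4,5,6,7,8,9} 10  {3,4,5,6,7,8,9} 10
  8 to go: {0,2,4,5,6,7,8,9} 14  {0,3,4,5,6,7,8,9} 14  {1,2,3,5,6,7,8,9} 45  {1,3,4,5,6,7,8,9} 20  {2,3,4,5,6,7,8,9} 40
  if 0:i drops first: 105 orders
  if 1:o drops first: 68 orders
  if 2:u drops first: 34 orders
heap linearizations: 207

207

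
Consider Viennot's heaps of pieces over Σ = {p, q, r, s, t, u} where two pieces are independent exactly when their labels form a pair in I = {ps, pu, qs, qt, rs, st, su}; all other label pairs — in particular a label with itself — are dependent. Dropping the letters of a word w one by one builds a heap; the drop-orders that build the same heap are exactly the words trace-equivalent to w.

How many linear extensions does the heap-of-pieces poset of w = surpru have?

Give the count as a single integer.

6

piece 0:s — minimal
piece 1:u — minimal
piece 2:r rests on {1:u}
piece 3:p rests on {2:r}
piece 4:r rests on {3:p}
piece 5:u rests on {4:r}
minimal pieces: {0:s, 1:u}
ways to finish when only these pieces remain (= sum over removing one remaining piece with nothing left below it):
  1 left: {0}→1  {5}→1
  2 left: {0,5}→2  {4,5}→1
  3 left: {0,4,5}→3  {3,4,5}→1
  4 left: {0,3,4,5}→4  {2,3,4,5}→1
  placing 0:s first → 1 extensions
  placing 1:u first → 5 extensions
total linear extensions = 6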